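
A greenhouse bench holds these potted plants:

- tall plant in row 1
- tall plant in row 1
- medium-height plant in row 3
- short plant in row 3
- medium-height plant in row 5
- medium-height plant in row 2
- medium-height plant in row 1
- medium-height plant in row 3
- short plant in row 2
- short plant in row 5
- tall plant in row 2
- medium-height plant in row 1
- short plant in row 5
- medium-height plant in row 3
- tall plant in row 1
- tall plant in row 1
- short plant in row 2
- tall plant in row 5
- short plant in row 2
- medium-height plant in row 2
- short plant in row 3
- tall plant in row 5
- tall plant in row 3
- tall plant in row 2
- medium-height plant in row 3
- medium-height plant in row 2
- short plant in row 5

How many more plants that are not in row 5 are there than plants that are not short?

2

plants that are not in row 5: 21.
plants that are not short: 19.
21 − 19 = 2.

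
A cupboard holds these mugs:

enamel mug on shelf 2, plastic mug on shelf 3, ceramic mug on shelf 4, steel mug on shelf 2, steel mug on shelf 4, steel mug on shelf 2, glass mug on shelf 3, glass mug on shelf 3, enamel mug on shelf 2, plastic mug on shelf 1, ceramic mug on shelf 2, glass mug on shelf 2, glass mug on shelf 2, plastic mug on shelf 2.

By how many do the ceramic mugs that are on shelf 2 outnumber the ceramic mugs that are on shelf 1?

ceramic mugs on shelf 2: 1.
ceramic mugs on shelf 1: 0.
1 − 0 = 1.

1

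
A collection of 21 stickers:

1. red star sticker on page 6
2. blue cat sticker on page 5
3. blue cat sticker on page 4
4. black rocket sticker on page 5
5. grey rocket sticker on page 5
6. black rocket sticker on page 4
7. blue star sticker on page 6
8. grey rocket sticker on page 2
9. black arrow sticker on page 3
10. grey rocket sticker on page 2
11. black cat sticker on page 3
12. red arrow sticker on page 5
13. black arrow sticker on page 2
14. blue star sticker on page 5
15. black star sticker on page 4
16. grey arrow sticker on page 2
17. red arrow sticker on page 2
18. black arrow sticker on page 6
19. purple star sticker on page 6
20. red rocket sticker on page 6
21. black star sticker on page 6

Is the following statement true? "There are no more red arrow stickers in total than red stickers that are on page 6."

True

red arrow stickers: 2.
red stickers on page 6: 2.
The claim requires 2 ≤ 2, which holds.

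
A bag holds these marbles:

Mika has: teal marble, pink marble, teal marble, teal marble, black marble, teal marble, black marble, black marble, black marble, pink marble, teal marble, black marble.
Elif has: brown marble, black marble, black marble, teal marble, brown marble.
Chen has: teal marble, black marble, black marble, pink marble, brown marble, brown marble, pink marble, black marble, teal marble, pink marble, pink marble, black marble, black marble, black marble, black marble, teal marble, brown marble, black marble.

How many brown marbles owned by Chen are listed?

3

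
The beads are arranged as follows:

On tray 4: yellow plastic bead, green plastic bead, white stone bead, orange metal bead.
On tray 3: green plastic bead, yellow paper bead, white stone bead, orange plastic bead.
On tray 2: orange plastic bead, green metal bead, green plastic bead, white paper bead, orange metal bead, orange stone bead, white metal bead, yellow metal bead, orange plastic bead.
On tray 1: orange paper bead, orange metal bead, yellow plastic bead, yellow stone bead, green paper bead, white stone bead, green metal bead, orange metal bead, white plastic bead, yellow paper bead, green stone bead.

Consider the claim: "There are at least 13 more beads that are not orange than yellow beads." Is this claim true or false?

True

|beads that are not orange| = 19.
|yellow beads| = 6.
The claim requires 19 − 6 = 13 ≥ 13, which holds.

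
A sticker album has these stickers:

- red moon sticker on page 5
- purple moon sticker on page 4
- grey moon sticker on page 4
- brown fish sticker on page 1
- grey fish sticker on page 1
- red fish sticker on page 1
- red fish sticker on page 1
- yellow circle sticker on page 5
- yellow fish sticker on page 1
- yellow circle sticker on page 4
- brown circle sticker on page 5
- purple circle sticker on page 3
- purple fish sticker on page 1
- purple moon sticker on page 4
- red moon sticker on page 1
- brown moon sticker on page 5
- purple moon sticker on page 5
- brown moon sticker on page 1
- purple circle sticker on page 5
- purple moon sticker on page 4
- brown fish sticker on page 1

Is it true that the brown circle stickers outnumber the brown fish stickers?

|brown circle stickers| = 1.
|brown fish stickers| = 2.
The claim requires 1 > 2, which does not hold.

False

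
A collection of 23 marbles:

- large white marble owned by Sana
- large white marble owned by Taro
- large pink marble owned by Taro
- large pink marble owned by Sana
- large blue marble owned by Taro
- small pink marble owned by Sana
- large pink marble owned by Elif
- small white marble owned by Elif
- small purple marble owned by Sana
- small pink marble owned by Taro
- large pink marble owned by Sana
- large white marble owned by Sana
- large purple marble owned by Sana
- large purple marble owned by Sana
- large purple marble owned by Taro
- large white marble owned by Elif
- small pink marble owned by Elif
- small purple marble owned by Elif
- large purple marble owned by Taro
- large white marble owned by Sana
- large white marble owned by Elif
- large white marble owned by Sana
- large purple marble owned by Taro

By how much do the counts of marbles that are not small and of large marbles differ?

0

marbles that are not small: 17. large marbles: 17.
|17 − 17| = 17 − 17 = 0.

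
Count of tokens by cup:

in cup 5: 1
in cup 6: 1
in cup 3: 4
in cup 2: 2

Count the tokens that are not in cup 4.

Total tokens: 8; with the excluded value: 0; remaining 8 − 0 = 8.

8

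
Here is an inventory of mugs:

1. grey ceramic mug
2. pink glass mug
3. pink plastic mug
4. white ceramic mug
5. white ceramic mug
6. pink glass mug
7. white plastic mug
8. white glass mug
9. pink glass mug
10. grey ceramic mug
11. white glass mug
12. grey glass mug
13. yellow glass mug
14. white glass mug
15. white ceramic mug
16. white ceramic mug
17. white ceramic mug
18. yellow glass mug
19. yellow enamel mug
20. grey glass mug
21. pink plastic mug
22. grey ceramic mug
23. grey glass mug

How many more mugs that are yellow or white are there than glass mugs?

1

mugs that are yellow or white: 12.
glass mugs: 11.
12 − 11 = 1.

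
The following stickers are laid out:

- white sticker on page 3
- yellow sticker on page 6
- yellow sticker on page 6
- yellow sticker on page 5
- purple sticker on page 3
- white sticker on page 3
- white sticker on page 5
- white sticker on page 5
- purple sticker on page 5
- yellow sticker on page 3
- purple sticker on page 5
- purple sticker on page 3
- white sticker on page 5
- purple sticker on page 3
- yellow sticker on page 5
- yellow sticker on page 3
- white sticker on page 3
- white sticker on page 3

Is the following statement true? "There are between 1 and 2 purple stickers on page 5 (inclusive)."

There are 2 purple stickers on page 5.
The claim requires 1 ≤ 2 ≤ 2, which holds.

True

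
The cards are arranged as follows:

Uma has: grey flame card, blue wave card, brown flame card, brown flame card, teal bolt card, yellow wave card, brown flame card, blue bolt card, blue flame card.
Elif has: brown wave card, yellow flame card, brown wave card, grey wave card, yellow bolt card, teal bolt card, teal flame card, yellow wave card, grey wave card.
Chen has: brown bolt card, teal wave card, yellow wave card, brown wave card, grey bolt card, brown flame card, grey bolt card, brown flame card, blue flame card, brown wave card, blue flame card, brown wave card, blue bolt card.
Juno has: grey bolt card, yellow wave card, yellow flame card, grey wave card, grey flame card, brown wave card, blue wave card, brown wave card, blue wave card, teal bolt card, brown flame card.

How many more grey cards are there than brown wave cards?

1

grey cards: 8.
brown wave cards: 7.
8 − 7 = 1.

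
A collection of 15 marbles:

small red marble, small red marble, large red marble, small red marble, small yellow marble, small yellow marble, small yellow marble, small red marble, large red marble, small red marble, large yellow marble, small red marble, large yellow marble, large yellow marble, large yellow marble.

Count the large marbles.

6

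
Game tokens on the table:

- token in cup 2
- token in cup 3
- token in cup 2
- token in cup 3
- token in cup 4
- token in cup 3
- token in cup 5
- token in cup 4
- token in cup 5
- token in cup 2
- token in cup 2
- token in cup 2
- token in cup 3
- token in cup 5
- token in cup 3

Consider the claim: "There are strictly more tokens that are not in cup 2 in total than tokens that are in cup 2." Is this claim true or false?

|tokens that are not in cup 2| = 10.
|tokens in cup 2| = 5.
The claim requires 10 > 5, which holds.

True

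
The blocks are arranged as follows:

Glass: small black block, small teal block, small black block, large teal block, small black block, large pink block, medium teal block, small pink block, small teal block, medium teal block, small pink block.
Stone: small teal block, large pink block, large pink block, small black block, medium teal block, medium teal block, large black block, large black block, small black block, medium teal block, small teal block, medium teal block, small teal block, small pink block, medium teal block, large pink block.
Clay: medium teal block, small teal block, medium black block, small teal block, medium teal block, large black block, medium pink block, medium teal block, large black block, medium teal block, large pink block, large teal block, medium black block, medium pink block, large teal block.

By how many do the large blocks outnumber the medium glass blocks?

10

large blocks: 12.
medium glass blocks: 2.
12 − 2 = 10.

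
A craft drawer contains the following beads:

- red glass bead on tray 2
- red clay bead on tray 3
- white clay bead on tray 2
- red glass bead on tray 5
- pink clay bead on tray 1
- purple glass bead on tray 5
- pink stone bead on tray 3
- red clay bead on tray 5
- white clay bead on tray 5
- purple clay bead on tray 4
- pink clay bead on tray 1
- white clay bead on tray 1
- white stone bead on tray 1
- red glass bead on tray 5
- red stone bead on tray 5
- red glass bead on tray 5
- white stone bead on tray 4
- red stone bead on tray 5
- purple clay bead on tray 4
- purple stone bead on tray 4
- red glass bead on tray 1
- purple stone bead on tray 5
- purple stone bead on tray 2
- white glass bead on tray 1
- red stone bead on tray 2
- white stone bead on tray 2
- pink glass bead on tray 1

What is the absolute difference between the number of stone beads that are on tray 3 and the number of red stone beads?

2

stone beads on tray 3: 1. red stone beads: 3.
|1 − 3| = 3 − 1 = 2.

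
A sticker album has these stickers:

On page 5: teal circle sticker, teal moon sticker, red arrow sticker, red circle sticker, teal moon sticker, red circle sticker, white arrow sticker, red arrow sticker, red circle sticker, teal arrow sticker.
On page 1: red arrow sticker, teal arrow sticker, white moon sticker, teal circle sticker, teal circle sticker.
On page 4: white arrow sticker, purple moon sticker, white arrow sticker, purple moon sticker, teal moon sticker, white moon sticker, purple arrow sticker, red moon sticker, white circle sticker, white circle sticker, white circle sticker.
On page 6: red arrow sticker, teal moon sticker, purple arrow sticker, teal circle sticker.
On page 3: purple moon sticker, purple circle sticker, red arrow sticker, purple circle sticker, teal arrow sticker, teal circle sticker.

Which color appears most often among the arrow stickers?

Counts by color (restricted to arrow stickers): red 5, white 3, teal 3, purple 2.
The maximum is 5, held uniquely by red.

red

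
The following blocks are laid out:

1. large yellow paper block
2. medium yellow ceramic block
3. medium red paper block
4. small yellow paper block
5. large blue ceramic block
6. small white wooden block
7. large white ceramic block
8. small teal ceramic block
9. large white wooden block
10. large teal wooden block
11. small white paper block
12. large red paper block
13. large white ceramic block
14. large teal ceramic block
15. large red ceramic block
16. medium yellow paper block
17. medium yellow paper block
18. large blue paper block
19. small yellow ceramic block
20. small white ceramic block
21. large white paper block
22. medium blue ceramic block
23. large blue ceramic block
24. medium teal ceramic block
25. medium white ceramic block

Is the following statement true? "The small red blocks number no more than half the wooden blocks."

|small red blocks| = 0.
|wooden blocks| = 3.
The claim requires 2 × 0 = 0 ≤ 3, which holds.

True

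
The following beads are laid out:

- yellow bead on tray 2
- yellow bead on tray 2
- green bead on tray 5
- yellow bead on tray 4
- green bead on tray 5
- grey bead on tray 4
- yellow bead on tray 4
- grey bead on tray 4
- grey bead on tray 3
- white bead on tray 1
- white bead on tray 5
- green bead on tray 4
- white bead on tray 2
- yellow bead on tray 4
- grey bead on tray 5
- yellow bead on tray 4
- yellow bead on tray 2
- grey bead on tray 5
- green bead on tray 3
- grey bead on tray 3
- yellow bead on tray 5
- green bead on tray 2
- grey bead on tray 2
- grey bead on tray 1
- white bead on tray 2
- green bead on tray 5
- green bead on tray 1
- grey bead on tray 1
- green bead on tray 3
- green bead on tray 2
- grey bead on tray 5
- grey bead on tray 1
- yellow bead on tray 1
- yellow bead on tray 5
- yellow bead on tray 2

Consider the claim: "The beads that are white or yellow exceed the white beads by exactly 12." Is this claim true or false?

|beads that are white or yellow| = 15.
|white beads| = 4.
The claim requires 15 − 4 (= 11) to equal 12, which does not hold.

False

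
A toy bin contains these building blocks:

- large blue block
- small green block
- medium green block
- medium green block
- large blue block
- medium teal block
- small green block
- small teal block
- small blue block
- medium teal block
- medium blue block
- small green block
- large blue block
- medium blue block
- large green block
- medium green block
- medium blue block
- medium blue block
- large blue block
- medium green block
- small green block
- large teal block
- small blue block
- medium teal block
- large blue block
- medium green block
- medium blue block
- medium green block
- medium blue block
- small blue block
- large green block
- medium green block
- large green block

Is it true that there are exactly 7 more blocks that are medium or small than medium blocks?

False

|blocks that are medium or small| = 24.
|medium blocks| = 16.
The claim requires 24 − 16 (= 8) to equal 7, which does not hold.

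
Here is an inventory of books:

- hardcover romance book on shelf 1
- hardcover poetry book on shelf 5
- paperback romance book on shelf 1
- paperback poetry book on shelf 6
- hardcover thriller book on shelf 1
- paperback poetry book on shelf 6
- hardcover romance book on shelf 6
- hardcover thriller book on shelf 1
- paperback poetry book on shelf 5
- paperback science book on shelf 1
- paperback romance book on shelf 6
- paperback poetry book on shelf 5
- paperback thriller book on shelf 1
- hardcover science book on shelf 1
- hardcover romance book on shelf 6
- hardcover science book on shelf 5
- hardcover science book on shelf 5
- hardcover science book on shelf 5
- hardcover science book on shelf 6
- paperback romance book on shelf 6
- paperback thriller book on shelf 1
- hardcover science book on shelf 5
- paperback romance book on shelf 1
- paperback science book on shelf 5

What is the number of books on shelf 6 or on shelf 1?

16

on shelf 1: 9; on shelf 6: 7; together 9 + 7 = 16.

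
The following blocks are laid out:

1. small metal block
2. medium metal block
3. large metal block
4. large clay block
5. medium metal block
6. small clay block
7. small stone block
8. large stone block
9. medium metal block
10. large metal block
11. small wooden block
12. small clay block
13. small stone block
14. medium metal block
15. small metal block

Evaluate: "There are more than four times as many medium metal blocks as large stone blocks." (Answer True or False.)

False

There are 4 medium metal blocks.
There is 1 large stone block.
The claim requires 4 > 4 × 1 = 4, which does not hold.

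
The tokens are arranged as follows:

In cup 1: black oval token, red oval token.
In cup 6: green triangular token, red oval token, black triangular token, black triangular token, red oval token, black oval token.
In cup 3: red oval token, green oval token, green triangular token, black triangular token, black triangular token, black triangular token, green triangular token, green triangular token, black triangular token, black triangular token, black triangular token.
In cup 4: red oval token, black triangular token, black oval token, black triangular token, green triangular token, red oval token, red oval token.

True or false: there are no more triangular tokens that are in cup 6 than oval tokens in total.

True

There are 3 triangular tokens in cup 6.
There are 11 oval tokens.
The claim requires 3 ≤ 11, which holds.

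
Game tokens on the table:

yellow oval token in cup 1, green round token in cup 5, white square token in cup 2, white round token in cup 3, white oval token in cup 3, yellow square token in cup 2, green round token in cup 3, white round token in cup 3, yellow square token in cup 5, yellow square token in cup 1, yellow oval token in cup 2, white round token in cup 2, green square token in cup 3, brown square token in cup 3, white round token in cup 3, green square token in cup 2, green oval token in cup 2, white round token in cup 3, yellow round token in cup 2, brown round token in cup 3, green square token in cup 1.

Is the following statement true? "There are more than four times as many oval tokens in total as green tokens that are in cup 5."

False

There are 4 oval tokens.
There is 1 green token in cup 5.
The claim requires 4 > 4 × 1 = 4, which does not hold.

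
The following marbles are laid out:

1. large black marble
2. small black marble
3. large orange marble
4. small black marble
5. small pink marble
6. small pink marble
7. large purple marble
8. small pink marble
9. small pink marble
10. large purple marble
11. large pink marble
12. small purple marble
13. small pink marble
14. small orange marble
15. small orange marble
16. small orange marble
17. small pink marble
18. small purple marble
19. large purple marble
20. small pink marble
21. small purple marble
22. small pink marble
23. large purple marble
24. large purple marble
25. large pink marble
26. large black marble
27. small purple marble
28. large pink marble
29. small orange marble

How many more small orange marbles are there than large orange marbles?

3

small orange marbles: 4.
large orange marbles: 1.
4 − 1 = 3.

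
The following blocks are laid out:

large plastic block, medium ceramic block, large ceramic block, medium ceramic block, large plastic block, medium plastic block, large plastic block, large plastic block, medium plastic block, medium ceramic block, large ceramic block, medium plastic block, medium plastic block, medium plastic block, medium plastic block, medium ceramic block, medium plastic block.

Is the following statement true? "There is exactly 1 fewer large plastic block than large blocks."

There are 4 large plastic blocks.
There are 6 large blocks.
The claim requires 6 − 4 (= 2) to equal 1, which does not hold.

False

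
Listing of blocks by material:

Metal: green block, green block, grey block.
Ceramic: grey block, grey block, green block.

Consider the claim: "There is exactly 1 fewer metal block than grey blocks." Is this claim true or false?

False

|metal blocks| = 3.
|grey blocks| = 3.
The claim requires 3 − 3 (= 0) to equal 1, which does not hold.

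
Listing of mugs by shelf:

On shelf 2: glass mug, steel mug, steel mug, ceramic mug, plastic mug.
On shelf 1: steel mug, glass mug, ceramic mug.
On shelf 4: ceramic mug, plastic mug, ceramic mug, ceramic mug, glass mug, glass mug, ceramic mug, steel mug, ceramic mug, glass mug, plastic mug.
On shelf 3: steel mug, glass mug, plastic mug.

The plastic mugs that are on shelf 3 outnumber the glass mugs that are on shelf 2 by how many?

0

plastic mugs on shelf 3: 1.
glass mugs on shelf 2: 1.
1 − 1 = 0.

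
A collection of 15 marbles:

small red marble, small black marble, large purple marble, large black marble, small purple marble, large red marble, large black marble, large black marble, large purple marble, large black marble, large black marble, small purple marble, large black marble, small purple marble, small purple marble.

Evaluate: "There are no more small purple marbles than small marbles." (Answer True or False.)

There are 4 small purple marbles.
There are 6 small marbles.
The claim requires 4 ≤ 6, which holds.

True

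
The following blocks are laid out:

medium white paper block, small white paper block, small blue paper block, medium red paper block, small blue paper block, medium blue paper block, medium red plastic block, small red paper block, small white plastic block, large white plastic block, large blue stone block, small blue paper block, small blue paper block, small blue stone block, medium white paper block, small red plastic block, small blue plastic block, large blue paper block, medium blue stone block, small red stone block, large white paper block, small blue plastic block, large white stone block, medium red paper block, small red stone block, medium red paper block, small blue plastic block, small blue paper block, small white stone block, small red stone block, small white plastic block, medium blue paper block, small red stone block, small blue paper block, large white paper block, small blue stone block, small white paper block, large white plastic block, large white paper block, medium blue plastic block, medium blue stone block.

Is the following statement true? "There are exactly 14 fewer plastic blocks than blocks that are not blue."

False

|plastic blocks| = 10.
|blocks that are not blue| = 23.
The claim requires 23 − 10 (= 13) to equal 14, which does not hold.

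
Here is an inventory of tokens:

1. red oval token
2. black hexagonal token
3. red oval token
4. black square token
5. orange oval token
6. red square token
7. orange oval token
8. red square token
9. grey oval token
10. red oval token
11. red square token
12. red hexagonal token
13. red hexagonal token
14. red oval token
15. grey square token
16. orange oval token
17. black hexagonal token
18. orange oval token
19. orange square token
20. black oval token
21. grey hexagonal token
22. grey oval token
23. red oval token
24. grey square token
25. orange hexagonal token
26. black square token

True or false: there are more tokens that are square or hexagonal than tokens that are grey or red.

False

|tokens that are square or hexagonal| = 14.
|tokens that are grey or red| = 15.
The claim requires 14 > 15, which does not hold.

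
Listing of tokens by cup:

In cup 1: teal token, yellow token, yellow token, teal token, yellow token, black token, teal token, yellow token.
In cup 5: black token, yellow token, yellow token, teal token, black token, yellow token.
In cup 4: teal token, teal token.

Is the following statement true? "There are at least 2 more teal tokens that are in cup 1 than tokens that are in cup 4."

False

There are 3 teal tokens in cup 1.
There are 2 tokens in cup 4.
The claim requires 3 − 2 = 1 ≥ 2, which does not hold.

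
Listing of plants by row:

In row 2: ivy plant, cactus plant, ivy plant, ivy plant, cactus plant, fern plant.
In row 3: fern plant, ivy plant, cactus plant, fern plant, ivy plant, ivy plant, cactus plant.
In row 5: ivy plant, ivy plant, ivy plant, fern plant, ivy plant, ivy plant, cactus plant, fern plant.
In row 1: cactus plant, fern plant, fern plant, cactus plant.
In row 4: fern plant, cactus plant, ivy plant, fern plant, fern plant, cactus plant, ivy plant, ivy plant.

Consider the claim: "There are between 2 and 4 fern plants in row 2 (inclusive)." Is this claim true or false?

fern plants in row 2: 1.
The claim requires 2 ≤ 1 ≤ 4, which does not hold.

False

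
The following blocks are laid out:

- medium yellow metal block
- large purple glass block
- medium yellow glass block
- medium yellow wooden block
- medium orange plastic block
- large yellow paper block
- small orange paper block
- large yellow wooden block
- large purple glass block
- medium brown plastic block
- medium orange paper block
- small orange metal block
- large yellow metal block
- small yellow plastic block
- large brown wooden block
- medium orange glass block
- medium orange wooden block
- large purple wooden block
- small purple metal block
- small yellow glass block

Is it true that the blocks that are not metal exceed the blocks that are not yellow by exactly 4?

|blocks that are not metal| = 16.
|blocks that are not yellow| = 12.
The claim requires 16 − 12 (= 4) to equal 4, which holds.

True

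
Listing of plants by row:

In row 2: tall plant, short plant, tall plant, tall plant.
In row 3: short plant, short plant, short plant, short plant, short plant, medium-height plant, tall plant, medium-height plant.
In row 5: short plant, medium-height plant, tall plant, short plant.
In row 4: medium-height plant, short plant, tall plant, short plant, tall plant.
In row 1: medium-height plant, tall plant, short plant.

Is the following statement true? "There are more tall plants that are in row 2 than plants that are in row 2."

False

tall plants in row 2: 3.
plants in row 2: 4.
The claim requires 3 > 4, which does not hold.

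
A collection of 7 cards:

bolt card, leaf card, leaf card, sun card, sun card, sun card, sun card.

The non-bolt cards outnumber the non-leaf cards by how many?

1

non-bolt cards: 6.
non-leaf cards: 5.
6 − 5 = 1.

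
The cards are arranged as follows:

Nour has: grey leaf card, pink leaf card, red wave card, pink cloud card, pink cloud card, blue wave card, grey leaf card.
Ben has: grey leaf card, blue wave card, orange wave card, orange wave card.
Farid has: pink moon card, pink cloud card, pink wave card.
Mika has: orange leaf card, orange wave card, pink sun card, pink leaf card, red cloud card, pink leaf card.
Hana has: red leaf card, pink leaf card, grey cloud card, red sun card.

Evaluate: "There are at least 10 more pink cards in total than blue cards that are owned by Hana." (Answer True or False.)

True

There are 10 pink cards.
Count of blue cards owned by Hana: 0.
The claim requires 10 − 0 = 10 ≥ 10, which holds.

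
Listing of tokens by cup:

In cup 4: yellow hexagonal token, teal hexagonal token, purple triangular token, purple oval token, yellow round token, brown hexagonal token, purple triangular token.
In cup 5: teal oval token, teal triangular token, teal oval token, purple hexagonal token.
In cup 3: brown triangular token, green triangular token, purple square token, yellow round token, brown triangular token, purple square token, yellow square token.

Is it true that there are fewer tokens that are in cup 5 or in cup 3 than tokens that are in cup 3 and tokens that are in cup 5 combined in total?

False

There are 11 tokens in cup 5 or in cup 3.
tokens in cup 3: 7; tokens in cup 5: 4; combined: 7 + 4 = 11.
The claim requires 11 < 11, which does not hold.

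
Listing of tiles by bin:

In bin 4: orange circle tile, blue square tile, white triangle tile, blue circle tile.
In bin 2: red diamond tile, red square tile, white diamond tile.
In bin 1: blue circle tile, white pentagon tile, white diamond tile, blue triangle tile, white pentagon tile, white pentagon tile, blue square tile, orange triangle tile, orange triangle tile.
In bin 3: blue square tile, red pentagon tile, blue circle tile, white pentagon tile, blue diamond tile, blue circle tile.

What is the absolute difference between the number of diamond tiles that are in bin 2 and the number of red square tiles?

1

diamond tiles in bin 2: 2. red square tiles: 1.
|2 − 1| = 2 − 1 = 1.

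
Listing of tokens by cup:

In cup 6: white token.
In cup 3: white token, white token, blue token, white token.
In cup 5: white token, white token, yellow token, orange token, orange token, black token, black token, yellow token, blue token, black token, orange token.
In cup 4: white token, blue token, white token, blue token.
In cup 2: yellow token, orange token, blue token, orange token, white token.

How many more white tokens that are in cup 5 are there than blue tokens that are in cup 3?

1

white tokens in cup 5: 2.
blue tokens in cup 3: 1.
2 − 1 = 1.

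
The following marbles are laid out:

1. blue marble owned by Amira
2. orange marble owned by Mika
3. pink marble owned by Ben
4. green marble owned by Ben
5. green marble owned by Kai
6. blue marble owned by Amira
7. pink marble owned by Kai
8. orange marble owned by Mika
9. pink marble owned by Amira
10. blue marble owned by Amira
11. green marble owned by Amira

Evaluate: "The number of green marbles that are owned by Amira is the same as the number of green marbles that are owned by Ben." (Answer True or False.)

True

|green marbles owned by Amira| = 1.
|green marbles owned by Ben| = 1.
The claim requires 1 = 1, which holds.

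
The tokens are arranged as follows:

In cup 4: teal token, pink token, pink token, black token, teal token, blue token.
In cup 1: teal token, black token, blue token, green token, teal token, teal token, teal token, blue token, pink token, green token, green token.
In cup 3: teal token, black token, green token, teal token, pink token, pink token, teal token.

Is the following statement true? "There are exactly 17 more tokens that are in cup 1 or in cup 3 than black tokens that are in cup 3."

tokens in cup 1 or in cup 3: 18.
black tokens in cup 3: 1.
The claim requires 18 − 1 (= 17) to equal 17, which holds.

True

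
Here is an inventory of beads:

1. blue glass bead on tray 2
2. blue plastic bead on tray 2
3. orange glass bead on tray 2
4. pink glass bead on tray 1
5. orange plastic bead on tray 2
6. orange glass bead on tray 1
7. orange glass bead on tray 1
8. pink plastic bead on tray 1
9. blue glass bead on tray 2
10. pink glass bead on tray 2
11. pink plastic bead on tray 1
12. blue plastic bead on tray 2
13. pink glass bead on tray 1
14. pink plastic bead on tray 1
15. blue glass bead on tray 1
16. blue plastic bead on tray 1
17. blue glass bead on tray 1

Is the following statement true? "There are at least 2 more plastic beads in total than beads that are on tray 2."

False

There are 7 plastic beads.
There are 7 beads on tray 2.
The claim requires 7 − 7 = 0 ≥ 2, which does not hold.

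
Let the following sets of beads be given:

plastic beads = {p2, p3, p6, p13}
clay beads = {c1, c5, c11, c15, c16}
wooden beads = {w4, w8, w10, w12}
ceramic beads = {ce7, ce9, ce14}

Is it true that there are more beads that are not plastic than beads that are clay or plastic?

True

There are 12 beads that are not plastic.
There are 9 beads that are clay or plastic.
The claim requires 12 > 9, which holds.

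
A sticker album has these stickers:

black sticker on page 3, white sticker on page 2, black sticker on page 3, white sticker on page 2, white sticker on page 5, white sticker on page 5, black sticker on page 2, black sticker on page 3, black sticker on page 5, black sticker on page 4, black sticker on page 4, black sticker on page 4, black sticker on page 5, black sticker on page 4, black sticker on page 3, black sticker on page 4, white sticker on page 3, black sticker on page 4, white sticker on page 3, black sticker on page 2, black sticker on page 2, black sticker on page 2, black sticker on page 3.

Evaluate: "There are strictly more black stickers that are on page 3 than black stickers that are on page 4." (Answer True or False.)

|black stickers on page 3| = 5.
|black stickers on page 4| = 6.
The claim requires 5 > 6, which does not hold.

False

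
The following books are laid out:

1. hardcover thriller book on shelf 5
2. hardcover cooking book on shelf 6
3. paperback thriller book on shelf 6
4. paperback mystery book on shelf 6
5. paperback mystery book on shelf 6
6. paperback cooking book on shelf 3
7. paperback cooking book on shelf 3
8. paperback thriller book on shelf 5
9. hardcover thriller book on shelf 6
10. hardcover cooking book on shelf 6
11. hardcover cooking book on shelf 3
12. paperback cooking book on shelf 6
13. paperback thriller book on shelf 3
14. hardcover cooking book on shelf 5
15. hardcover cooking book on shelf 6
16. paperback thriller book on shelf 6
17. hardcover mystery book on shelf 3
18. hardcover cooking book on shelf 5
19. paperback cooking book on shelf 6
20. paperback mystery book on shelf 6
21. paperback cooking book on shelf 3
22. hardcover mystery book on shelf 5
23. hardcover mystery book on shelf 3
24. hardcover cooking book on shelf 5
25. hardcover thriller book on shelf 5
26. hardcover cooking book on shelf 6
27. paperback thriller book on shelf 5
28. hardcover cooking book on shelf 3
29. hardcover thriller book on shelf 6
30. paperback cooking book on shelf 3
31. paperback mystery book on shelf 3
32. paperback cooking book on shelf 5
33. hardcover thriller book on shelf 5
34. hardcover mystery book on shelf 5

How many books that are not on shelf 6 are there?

Total books: 34; with the excluded value: 13; remaining 34 − 13 = 21.

21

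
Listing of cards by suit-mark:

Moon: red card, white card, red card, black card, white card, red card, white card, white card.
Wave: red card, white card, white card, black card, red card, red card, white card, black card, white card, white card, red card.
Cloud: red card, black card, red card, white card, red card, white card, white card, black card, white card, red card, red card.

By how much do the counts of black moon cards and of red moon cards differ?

black moon cards: 1. red moon cards: 3.
|1 − 3| = 3 − 1 = 2.

2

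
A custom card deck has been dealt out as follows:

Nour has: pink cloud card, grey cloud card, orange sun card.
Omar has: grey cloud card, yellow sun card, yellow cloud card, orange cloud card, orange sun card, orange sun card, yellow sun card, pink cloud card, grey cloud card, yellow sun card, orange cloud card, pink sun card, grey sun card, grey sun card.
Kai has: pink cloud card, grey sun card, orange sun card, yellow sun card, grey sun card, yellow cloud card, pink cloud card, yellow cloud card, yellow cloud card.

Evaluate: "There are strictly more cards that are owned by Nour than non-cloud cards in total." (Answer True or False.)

False

Count of cards owned by Nour: 3.
There are 13 non-cloud cards.
The claim requires 3 > 13, which does not hold.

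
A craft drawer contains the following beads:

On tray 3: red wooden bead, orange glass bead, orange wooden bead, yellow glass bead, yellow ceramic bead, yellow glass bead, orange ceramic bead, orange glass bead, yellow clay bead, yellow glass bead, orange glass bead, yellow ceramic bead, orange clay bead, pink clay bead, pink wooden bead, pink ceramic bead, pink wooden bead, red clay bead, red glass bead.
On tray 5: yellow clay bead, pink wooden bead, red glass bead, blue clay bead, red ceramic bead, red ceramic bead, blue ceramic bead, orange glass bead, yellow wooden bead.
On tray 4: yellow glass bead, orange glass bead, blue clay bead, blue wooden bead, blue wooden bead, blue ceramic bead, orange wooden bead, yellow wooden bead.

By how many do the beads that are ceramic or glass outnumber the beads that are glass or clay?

1

beads that are ceramic or glass: 19.
beads that are glass or clay: 18.
19 − 18 = 1.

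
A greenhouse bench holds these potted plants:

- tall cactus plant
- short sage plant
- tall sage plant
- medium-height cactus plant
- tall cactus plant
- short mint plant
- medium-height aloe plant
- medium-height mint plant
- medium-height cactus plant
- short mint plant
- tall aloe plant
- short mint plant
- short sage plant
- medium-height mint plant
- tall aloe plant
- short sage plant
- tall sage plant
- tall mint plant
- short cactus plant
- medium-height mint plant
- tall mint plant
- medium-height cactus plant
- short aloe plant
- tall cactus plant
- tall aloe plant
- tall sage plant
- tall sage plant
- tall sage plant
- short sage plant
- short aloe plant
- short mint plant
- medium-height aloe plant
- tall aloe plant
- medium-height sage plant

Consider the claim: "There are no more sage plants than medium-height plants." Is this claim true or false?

False

There are 10 sage plants.
There are 9 medium-height plants.
The claim requires 10 ≤ 9, which does not hold.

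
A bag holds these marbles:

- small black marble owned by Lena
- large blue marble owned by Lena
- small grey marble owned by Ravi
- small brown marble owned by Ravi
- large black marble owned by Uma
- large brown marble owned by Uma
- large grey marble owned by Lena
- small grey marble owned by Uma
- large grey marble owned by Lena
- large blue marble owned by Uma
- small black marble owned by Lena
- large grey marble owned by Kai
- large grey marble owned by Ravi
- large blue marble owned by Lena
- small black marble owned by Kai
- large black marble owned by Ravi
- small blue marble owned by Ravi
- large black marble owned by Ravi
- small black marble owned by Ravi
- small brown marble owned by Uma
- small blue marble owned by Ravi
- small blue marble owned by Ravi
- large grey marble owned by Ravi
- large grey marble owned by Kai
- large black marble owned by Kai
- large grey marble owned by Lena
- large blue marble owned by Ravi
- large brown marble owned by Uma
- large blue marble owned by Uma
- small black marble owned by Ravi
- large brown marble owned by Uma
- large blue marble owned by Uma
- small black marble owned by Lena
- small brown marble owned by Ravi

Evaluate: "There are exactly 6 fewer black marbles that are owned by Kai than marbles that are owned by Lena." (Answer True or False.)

|black marbles owned by Kai| = 2.
|marbles owned by Lena| = 8.
The claim requires 8 − 2 (= 6) to equal 6, which holds.

True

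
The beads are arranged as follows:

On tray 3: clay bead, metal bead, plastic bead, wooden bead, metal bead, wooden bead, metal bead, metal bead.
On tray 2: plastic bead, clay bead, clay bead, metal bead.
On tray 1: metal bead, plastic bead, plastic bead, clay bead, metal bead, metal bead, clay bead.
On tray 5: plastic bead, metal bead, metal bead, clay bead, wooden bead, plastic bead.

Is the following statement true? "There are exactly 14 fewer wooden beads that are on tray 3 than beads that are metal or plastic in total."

True

There are 2 wooden beads on tray 3.
There are 16 beads that are metal or plastic.
The claim requires 16 − 2 (= 14) to equal 14, which holds.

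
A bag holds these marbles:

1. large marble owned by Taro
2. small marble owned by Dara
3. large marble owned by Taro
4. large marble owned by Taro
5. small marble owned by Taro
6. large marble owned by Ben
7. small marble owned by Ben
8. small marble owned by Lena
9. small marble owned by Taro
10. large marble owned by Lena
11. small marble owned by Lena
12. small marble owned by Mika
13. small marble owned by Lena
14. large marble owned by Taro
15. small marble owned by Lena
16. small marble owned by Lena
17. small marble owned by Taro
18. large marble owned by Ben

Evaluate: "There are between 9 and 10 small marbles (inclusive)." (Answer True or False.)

There are 11 small marbles.
The claim requires 9 ≤ 11 ≤ 10, which does not hold.

False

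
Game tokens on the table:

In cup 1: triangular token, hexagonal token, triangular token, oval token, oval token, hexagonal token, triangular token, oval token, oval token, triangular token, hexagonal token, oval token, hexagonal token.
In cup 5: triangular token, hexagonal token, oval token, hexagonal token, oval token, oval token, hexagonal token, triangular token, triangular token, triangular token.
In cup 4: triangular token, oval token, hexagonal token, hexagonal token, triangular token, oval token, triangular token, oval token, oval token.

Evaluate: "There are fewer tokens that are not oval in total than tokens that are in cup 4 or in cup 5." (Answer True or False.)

There are 20 tokens that are not oval.
There are 19 tokens in cup 4 or in cup 5.
The claim requires 20 < 19, which does not hold.

False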